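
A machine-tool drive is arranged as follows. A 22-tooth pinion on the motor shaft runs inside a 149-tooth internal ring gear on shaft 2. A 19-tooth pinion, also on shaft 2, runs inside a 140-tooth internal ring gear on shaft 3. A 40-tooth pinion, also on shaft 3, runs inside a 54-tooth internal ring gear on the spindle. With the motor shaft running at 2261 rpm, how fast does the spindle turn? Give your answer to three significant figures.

internal gear 149/22 = 6.7727 → 2261/6.7727 = 333.84 rpm
internal gear 140/19 = 7.3684 → 333.84/7.3684 = 45.307 rpm
internal gear 54/40 = 1.35 → 45.307/1.35 = 33.561 rpm

33.6 rpm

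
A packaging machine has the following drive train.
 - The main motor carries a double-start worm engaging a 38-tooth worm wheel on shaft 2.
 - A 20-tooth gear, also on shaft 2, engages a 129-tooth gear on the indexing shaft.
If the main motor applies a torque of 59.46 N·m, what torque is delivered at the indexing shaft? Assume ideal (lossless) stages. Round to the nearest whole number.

After the worm (38/2): 59.46 × 19 = 1129.7 N·m
After the gear mesh (129/20): 1129.7 × 6.45 = 7286.8 N·m

7287 N·m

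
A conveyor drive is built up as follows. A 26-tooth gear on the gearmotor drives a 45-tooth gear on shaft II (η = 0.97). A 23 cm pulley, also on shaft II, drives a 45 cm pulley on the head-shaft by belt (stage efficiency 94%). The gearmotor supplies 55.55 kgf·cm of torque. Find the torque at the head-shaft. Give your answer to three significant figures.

Gear mesh: ratio = 45/26 = 1.7308; torque at shaft II = 55.55 × 1.7308 × 0.97 = 93.26 kgf·cm.
Belt: ratio = 45/23 = 1.9565; torque at the head-shaft = 93.26 × 1.9565 × 0.94 = 171.52 kgf·cm.

172 kgf·cm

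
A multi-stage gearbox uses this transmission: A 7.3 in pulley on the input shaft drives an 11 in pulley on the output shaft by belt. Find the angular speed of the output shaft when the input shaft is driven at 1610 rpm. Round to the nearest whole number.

1068 rpm

the input shaft → the output shaft (belt, 11/7.3): 1610 ÷ 1.5068 = 1068.5 rpm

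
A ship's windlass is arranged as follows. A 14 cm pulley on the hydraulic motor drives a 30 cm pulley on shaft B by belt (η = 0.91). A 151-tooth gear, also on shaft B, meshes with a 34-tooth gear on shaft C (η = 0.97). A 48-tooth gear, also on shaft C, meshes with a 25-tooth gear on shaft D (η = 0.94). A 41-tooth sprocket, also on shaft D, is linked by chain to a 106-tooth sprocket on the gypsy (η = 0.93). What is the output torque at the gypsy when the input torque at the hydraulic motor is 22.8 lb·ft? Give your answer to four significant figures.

11.43 lb·ft

belt 30/14 = 2.1429 → τ = 22.8·2.1429·0.91 = 44.46 lb·ft
gear mesh 34/151 = 0.22517 → τ = 44.46·0.22517·0.97 = 9.7105 lb·ft
gear mesh 25/48 = 0.52083 → τ = 9.7105·0.52083·0.94 = 4.7541 lb·ft
chain 106/41 = 2.5854 → τ = 4.7541·2.5854·0.93 = 11.431 lb·ft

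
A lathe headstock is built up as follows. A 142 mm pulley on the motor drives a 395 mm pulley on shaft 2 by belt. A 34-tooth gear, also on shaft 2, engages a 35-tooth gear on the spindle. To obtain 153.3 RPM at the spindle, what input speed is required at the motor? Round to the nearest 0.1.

439.0 RPM

Overall ratio R = 2.7817 × 1.0294 = 2.8635.
Required input speed = output speed × R = 153.3 × 2.8635 = 438.98 RPM.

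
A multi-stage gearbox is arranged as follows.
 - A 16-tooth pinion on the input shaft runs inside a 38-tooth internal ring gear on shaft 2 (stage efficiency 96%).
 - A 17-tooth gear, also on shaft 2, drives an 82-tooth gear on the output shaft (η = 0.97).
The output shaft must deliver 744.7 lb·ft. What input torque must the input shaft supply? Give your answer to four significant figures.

69.81 lb·ft

Overall ratio R = 2.375 × 4.8235 = 11.456; overall efficiency η = 0.96 × 0.97 = 0.9312.
Input torque = output torque / (R × η) = 744.7 / (11.456 × 0.9312) = 69.809 lb·ft.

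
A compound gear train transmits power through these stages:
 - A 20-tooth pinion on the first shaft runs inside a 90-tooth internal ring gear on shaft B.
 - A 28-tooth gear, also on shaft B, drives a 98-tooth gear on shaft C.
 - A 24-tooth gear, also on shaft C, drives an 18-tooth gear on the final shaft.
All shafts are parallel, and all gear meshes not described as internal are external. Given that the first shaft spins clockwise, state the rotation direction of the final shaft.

the first shaft → shaft B: internal mesh, same direction → CW.
shaft B → shaft C: external mesh, 1 reversal → CCW.
shaft C → the final shaft: external mesh, 1 reversal → CW.
2 reversals in total — an even number — so the final shaft turns the same way as the first shaft.

clockwise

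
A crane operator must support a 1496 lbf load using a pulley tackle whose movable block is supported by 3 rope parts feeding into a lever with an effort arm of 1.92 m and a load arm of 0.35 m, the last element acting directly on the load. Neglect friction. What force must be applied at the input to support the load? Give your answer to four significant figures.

Block-and-tackle MA = number of supporting rope parts = 3.
Lever MA = effort arm / load arm = 1.92/0.35 = 5.4857.
Combined ideal MA = 3 × 5.4857 = 16.457.
Effort = load / MA = 1496 / 16.457 = 90.903 lbf.

90.90 lbf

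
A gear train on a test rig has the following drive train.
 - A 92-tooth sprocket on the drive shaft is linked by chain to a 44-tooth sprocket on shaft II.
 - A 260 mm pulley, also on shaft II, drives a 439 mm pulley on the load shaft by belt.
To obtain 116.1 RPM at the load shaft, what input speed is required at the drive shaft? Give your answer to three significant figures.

Overall ratio R = 0.47826 × 1.6885 = 0.80753.
Required input speed = output speed × R = 116.1 × 0.80753 = 93.754 RPM.

93.8 RPM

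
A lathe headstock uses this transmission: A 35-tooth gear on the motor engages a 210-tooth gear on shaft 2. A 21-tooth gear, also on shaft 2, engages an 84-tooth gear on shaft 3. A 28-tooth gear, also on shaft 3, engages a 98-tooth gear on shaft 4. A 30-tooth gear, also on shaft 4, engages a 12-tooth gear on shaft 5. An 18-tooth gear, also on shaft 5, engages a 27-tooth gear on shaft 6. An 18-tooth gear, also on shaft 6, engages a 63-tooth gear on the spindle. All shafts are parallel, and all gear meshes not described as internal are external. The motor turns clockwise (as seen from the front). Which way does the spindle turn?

the motor → shaft 2: external mesh, 1 reversal → CCW.
shaft 2 → shaft 3: external mesh, 1 reversal → CW.
shaft 3 → shaft 4: external mesh, 1 reversal → CCW.
shaft 4 → shaft 5: external mesh, 1 reversal → CW.
shaft 5 → shaft 6: external mesh, 1 reversal → CCW.
shaft 6 → the spindle: external mesh, 1 reversal → CW.
6 reversals in total — an even number — so the spindle turns the same way as the motor.

clockwise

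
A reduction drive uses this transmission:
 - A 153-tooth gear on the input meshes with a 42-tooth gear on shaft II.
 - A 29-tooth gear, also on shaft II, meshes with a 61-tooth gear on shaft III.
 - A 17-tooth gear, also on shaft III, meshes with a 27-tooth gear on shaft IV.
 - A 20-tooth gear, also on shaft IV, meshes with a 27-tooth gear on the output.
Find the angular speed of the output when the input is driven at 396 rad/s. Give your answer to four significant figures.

the input → shaft II (gear mesh, 42/153): 396 ÷ 0.27451 = 1442.6 rad/s
shaft II → shaft III (gear mesh, 61/29): 1442.6 ÷ 2.1034 = 685.81 rad/s
shaft III → shaft IV (gear mesh, 27/17): 685.81 ÷ 1.5882 = 431.81 rad/s
shaft IV → the output (gear mesh, 27/20): 431.81 ÷ 1.35 = 319.86 rad/s

319.9 rad/s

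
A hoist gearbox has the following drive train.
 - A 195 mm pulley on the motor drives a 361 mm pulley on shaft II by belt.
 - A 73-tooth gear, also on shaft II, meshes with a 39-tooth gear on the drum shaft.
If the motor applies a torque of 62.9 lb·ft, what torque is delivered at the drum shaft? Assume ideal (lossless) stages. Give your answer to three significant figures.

62.2 lb·ft

Belt: ratio = 361/195 = 1.8513; torque at shaft II = 62.9 × 1.8513 = 116.45 lb·ft.
Gear mesh: ratio = 39/73 = 0.53425; torque at the drum shaft = 116.45 × 0.53425 = 62.211 lb·ft.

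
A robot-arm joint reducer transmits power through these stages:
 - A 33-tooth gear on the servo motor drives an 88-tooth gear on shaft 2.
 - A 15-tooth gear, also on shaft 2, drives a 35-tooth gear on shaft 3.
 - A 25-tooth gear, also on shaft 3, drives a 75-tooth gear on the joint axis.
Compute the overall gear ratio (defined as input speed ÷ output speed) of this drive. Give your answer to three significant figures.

Each stage contributes driven/driver: gear mesh 88/33 = 2.6667, gear mesh 35/15 = 2.3333, gear mesh 75/25 = 3.
Overall: 2.6667 × 2.3333 × 3 = 18.667.

18.7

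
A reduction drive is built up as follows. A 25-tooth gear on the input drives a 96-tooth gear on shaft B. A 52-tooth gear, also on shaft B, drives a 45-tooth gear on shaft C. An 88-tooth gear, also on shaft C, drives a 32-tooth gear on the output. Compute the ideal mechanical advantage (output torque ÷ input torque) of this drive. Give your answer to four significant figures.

1.208

Each stage contributes driven/driver: gear mesh 96/25 = 3.84, gear mesh 45/52 = 0.86538, gear mesh 32/88 = 0.36364.
Overall: 3.84 × 0.86538 × 0.36364 = 1.2084.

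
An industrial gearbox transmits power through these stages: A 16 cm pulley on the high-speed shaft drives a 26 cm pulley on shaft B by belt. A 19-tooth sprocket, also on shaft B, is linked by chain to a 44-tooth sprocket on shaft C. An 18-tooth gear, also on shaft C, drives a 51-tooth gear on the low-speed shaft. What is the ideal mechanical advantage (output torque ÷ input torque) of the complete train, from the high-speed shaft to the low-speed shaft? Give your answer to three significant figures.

Each stage contributes driven/driver: belt 26/16 = 1.625, chain 44/19 = 2.3158, gear mesh 51/18 = 2.8333.
Overall: 1.625 × 2.3158 × 2.8333 = 10.662.

10.7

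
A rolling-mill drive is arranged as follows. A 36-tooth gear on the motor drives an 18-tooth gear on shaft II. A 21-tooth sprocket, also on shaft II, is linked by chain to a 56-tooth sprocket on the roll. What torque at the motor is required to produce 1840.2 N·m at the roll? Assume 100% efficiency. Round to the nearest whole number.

Overall ratio R = 0.5 × 2.6667 = 1.3333.
Input torque = output torque / R = 1840.2 / 1.3333 = 1380.2 N·m.

1380 N·m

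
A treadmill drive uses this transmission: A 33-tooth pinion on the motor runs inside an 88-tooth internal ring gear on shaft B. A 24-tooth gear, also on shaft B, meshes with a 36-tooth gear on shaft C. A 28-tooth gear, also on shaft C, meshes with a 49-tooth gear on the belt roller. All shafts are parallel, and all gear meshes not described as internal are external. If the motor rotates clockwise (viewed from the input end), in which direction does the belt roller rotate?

the motor → shaft B: internal mesh, same direction → CW.
shaft B → shaft C: external mesh, 1 reversal → CCW.
shaft C → the belt roller: external mesh, 1 reversal → CW.
2 reversals in total — an even number — so the belt roller turns the same way as the motor.

clockwise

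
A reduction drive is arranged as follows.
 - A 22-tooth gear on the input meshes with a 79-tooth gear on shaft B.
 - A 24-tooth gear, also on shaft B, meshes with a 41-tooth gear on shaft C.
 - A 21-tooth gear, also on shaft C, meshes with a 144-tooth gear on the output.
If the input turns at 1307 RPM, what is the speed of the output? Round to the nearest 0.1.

gear mesh 79/22 = 3.5909 → 1307/3.5909 = 363.97 RPM
gear mesh 41/24 = 1.7083 → 363.97/1.7083 = 213.06 RPM
gear mesh 144/21 = 6.8571 → 213.06/6.8571 = 31.071 RPM

31.1 RPM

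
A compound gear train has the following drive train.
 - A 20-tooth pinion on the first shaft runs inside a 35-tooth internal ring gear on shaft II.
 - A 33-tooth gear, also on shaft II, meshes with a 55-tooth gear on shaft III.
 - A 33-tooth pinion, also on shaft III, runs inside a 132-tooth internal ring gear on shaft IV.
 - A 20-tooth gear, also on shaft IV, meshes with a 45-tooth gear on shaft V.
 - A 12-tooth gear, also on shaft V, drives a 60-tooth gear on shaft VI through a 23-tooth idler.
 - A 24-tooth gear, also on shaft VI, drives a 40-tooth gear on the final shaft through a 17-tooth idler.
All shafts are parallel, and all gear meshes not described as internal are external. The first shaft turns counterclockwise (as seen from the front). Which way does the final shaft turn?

the first shaft → shaft II: internal mesh, same direction → CCW.
shaft II → shaft III: external mesh, 1 reversal → CW.
shaft III → shaft IV: internal mesh, same direction → CW.
shaft IV → shaft V: external mesh, 1 reversal → CCW.
shaft V → shaft VI: driver → idler → driven is 2 external meshes, 2 reversals → CCW.
shaft VI → the final shaft: driver → idler → driven is 2 external meshes, 2 reversals → CCW.
6 reversals in total — an even number — so the final shaft turns the same way as the first shaft.

counterclockwise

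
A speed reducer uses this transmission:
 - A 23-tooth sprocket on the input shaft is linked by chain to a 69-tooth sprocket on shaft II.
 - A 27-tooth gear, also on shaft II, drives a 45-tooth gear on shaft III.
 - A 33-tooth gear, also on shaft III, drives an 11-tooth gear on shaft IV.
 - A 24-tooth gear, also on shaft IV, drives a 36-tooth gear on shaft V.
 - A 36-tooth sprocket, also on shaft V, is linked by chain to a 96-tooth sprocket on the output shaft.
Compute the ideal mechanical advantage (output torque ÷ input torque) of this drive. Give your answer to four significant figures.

Each stage contributes driven/driver: chain 69/23 = 3, gear mesh 45/27 = 1.6667, gear mesh 11/33 = 0.33333, gear mesh 36/24 = 1.5, chain 96/36 = 2.6667.
Overall: 3 × 1.6667 × 0.33333 × 1.5 × 2.6667 = 6.6667.

6.667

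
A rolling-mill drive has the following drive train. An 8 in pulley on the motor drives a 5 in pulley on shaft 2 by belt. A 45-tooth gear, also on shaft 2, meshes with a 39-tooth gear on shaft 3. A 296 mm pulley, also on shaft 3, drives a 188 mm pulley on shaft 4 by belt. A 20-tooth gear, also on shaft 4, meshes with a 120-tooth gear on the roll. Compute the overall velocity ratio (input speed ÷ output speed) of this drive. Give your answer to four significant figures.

Each stage contributes driven/driver: belt 5/8 = 0.625, gear mesh 39/45 = 0.86667, belt 188/296 = 0.63514, gear mesh 120/20 = 6.
Overall: 0.625 × 0.86667 × 0.63514 × 6 = 2.0642.

2.064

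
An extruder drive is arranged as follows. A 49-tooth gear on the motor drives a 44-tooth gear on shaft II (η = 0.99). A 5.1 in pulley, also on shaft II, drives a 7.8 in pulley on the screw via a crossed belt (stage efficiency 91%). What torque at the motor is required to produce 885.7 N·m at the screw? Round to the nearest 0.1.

715.9 N·m

Overall ratio R = 0.89796 × 1.5294 = 1.3733; overall efficiency η = 0.99 × 0.91 = 0.9009.
Input torque = output torque / (R × η) = 885.7 / (1.3733 × 0.9009) = 715.86 N·m.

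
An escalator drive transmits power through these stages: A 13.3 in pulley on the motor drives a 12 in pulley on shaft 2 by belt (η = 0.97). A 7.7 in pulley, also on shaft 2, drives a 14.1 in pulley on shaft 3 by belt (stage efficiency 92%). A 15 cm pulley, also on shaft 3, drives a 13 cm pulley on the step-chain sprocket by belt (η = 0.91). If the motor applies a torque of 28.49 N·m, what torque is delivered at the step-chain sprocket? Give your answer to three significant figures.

33.1 N·m

After the belt (12/13.3): 28.49 × 0.90226 × 0.97 = 24.934 N·m
After the belt (14.1/7.7): 24.934 × 1.8312 × 0.92 = 42.006 N·m
After the belt (13/15): 42.006 × 0.86667 × 0.91 = 33.129 N·m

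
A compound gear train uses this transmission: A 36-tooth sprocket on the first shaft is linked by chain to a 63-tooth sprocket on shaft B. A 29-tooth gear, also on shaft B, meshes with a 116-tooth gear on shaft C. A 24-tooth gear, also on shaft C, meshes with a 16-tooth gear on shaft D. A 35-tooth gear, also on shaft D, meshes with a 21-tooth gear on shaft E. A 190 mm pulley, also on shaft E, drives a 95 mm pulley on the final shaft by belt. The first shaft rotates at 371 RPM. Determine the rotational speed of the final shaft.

the first shaft → shaft B (chain, 63/36): 371 ÷ 1.75 = 212 RPM
shaft B → shaft C (gear mesh, 116/29): 212 ÷ 4 = 53 RPM
shaft C → shaft D (gear mesh, 16/24): 53 ÷ 0.66667 = 79.5 RPM
shaft D → shaft E (gear mesh, 21/35): 79.5 ÷ 0.6 = 132.5 RPM
shaft E → the final shaft (belt, 95/190): 132.5 ÷ 0.5 = 265 RPM

265 RPM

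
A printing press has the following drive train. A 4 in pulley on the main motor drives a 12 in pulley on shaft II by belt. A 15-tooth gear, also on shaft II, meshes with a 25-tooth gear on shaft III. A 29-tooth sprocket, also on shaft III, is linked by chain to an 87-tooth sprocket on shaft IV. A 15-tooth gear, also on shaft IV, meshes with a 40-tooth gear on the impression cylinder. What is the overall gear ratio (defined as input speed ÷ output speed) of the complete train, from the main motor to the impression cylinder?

40

Each stage contributes driven/driver: belt 12/4 = 3, gear mesh 25/15 = 1.6667, chain 87/29 = 3, gear mesh 40/15 = 2.6667.
Overall: 3 × 1.6667 × 3 × 2.6667 = 40.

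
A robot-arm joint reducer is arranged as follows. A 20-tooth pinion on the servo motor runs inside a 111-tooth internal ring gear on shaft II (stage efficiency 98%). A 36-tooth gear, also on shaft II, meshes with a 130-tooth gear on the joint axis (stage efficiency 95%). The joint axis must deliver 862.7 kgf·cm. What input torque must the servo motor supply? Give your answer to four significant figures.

46.24 kgf·cm

Overall ratio R = 5.55 × 3.6111 = 20.042; overall efficiency η = 0.98 × 0.95 = 0.9310.
Input torque = output torque / (R × η) = 862.7 / (20.042 × 0.9310) = 46.236 kgf·cm.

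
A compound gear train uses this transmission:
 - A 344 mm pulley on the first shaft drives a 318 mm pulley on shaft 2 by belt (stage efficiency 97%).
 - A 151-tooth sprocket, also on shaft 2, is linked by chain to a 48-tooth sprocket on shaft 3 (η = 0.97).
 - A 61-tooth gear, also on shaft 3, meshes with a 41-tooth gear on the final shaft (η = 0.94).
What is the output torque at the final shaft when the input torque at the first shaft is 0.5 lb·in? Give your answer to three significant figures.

0.0873 lb·in

After the belt (318/344): 0.5 × 0.92442 × 0.97 = 0.44834 lb·in
After the chain (48/151): 0.44834 × 0.31788 × 0.97 = 0.13824 lb·in
After the gear mesh (41/61): 0.13824 × 0.67213 × 0.94 = 0.087343 lb·in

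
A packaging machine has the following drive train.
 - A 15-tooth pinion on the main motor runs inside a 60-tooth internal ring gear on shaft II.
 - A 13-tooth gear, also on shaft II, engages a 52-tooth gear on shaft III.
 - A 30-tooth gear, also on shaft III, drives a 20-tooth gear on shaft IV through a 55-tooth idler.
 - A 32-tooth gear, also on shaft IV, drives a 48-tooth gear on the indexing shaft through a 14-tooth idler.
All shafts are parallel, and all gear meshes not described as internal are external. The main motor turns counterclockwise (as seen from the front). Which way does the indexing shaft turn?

the main motor → shaft II: internal mesh, same direction → CCW.
shaft II → shaft III: external mesh, 1 reversal → CW.
shaft III → shaft IV: driver → idler → driven is 2 external meshes, 2 reversals → CW.
shaft IV → the indexing shaft: driver → idler → driven is 2 external meshes, 2 reversals → CW.
5 reversals in total — an odd number — so the indexing shaft turns opposite to the main motor.

clockwise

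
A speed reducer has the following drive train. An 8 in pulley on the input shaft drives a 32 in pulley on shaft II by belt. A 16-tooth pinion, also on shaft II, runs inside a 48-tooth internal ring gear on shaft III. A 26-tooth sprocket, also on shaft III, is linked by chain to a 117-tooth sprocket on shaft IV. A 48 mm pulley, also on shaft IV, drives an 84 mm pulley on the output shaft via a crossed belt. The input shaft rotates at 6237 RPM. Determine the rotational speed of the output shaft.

the input shaft → shaft II (belt, 32/8): 6237 ÷ 4 = 1559.2 RPM
shaft II → shaft III (internal gear, 48/16): 1559.2 ÷ 3 = 519.75 RPM
shaft III → shaft IV (chain, 117/26): 519.75 ÷ 4.5 = 115.5 RPM
shaft IV → the output shaft (belt, 84/48): 115.5 ÷ 1.75 = 66 RPM

66 RPM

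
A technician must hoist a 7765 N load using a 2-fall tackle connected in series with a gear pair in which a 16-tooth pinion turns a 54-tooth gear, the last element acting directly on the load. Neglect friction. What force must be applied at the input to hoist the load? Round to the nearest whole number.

Block-and-tackle MA = number of supporting rope parts = 2.
Gear pair MA = 54/16 = 3.375.
Combined ideal MA = 2 × 3.375 = 6.75.
Effort = load / MA = 7765 / 6.75 = 1150.4 N.

1150 N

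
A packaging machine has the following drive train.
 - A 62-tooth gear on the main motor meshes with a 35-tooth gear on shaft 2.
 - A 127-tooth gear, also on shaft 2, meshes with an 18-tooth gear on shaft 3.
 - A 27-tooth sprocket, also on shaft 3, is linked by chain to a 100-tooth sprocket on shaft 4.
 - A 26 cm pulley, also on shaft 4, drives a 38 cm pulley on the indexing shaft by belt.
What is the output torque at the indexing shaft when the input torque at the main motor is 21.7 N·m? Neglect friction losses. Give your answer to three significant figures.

9.40 N·m

Gear mesh: ratio = 35/62 = 0.56452; torque at shaft 2 = 21.7 × 0.56452 = 12.25 N·m.
Gear mesh: ratio = 18/127 = 0.14173; torque at shaft 3 = 12.25 × 0.14173 = 1.7362 N·m.
Chain: ratio = 100/27 = 3.7037; torque at shaft 4 = 1.7362 × 3.7037 = 6.4304 N·m.
Belt: ratio = 38/26 = 1.4615; torque at the indexing shaft = 6.4304 × 1.4615 = 9.3983 N·m.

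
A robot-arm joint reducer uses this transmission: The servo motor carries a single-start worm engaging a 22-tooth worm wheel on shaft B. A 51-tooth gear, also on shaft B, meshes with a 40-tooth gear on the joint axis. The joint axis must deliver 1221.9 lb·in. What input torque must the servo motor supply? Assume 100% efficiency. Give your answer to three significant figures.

Overall ratio R = 22 × 0.78431 = 17.255.
Input torque = output torque / R = 1221.9 / 17.255 = 70.815 lb·in.

70.8 lb·in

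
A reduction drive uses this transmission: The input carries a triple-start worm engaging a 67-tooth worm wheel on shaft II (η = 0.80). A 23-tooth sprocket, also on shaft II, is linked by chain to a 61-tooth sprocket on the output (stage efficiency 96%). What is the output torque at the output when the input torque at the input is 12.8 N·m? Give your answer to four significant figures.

582.3 N·m

After the worm (67/3): 12.8 × 22.333 × 0.80 = 228.69 N·m
After the chain (61/23): 228.69 × 2.6522 × 0.96 = 582.27 N·m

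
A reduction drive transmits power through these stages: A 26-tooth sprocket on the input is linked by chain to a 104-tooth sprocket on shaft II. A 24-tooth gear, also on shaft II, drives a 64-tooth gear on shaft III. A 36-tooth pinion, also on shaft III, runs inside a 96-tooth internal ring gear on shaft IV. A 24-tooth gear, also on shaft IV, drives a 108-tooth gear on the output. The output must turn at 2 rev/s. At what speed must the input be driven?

Overall ratio R = 4 × 2.6667 × 2.6667 × 4.5 = 128.
Required input speed = output speed × R = 2 × 128 = 256 rev/s.

256 rev/s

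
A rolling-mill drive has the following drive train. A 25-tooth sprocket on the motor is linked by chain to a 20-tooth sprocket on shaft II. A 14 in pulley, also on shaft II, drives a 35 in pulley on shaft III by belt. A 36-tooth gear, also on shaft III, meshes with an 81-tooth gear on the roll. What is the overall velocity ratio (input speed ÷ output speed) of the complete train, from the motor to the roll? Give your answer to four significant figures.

Each stage contributes driven/driver: chain 20/25 = 0.8, belt 35/14 = 2.5, gear mesh 81/36 = 2.25.
Overall: 0.8 × 2.5 × 2.25 = 4.5.

4.500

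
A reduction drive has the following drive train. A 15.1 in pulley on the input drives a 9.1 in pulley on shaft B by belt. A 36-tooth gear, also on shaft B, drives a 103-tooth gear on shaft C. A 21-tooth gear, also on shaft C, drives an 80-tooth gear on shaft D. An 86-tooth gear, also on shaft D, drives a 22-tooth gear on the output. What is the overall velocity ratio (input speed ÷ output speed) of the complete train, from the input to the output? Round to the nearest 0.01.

1.68

Each stage contributes driven/driver: belt 9.1/15.1 = 0.60265, gear mesh 103/36 = 2.8611, gear mesh 80/21 = 3.8095, gear mesh 22/86 = 0.25581.
Overall: 0.60265 × 2.8611 × 3.8095 × 0.25581 = 1.6803.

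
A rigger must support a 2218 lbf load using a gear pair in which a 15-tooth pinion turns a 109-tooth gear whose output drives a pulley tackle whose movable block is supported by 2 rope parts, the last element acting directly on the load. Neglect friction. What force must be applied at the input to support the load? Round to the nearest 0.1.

Gear pair MA = 109/15 = 7.2667.
Block-and-tackle MA = number of supporting rope parts = 2.
Combined ideal MA = 7.2667 × 2 = 14.533.
Effort = load / MA = 2218 / 14.533 = 152.61 lbf.

152.6 lbf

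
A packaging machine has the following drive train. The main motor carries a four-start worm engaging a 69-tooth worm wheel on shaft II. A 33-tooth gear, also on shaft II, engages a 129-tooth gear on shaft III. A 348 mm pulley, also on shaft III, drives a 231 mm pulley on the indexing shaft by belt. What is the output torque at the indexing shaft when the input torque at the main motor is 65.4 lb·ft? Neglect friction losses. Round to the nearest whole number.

worm 69/4 = 17.25 → τ = 65.4·17.25 = 1128.2 lb·ft
gear mesh 129/33 = 3.9091 → τ = 1128.2·3.9091 = 4410 lb·ft
belt 231/348 = 0.66379 → τ = 4410·0.66379 = 2927.4 lb·ft

2927 lb·ft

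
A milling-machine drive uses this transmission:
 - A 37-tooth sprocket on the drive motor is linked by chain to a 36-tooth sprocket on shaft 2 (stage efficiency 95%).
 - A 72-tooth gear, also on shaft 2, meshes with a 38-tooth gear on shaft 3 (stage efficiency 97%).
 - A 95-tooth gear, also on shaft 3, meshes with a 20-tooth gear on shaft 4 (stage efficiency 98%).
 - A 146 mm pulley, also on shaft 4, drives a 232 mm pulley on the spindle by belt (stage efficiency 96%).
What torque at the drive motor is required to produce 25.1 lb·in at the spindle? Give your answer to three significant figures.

169 lb·in

Overall ratio R = 0.97297 × 0.52778 × 0.21053 × 1.589 = 0.17179; overall efficiency η = 0.95 × 0.97 × 0.98 × 0.96 = 0.8669.
Input torque = output torque / (R × η) = 25.1 / (0.17179 × 0.8669) = 168.53 lb·in.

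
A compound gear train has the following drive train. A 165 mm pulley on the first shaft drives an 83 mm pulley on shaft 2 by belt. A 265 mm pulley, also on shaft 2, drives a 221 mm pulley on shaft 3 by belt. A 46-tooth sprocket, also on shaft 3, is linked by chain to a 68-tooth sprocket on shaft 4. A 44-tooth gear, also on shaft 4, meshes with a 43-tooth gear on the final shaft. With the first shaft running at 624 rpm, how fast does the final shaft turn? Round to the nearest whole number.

the first shaft → shaft 2 (belt, 83/165): 624 ÷ 0.50303 = 1240.5 rpm
shaft 2 → shaft 3 (belt, 221/265): 1240.5 ÷ 0.83396 = 1487.5 rpm
shaft 3 → shaft 4 (chain, 68/46): 1487.5 ÷ 1.4783 = 1006.2 rpm
shaft 4 → the final shaft (gear mesh, 43/44): 1006.2 ÷ 0.97727 = 1029.6 rpm

1030 rpm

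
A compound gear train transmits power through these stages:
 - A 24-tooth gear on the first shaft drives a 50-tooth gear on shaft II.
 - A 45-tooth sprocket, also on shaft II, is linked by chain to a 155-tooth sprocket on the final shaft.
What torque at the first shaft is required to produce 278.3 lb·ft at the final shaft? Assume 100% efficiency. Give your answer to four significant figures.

38.78 lb·ft

Overall ratio R = 2.0833 × 3.4444 = 7.1759.
Input torque = output torque / R = 278.3 / 7.1759 = 38.782 lb·ft.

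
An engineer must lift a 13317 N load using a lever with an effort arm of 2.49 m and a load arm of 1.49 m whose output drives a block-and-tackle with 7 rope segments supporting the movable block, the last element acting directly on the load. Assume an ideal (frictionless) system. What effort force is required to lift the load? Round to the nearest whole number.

Lever MA = effort arm / load arm = 2.49/1.49 = 1.6711.
Block-and-tackle MA = number of supporting rope parts = 7.
Combined ideal MA = 1.6711 × 7 = 11.698.
Effort = load / MA = 13317 / 11.698 = 1138.4 N.

1138 N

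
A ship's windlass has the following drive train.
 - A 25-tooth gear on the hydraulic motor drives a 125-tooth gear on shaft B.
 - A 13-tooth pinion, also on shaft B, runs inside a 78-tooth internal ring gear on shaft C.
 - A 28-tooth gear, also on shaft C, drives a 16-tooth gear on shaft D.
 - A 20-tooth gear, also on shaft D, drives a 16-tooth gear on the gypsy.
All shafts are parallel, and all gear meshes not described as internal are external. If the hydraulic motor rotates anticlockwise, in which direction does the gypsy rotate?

clockwise

the hydraulic motor → shaft B: external mesh, 1 reversal → CW.
shaft B → shaft C: internal mesh, same direction → CW.
shaft C → shaft D: external mesh, 1 reversal → CCW.
shaft D → the gypsy: external mesh, 1 reversal → CW.
3 reversals in total — an odd number — so the gypsy turns opposite to the hydraulic motor.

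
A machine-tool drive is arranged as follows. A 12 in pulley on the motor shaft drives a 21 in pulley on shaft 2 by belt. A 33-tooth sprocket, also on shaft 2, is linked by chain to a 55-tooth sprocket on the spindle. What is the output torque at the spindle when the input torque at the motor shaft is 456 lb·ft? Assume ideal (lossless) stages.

After the belt (21/12): 456 × 1.75 = 798 lb·ft
After the chain (55/33): 798 × 1.6667 = 1330 lb·ft

1330 lb·ft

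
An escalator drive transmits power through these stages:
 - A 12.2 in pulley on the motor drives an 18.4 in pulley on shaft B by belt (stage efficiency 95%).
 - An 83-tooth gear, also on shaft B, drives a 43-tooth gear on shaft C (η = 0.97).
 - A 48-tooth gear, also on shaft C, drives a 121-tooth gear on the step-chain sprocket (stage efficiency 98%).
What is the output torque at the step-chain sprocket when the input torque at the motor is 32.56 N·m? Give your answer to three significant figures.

57.9 N·m

Belt: ratio = 18.4/12.2 = 1.5082; torque at shaft B = 32.56 × 1.5082 × 0.95 = 46.652 N·m.
Gear mesh: ratio = 43/83 = 0.51807; torque at shaft C = 46.652 × 0.51807 × 0.97 = 23.444 N·m.
Gear mesh: ratio = 121/48 = 2.5208; torque at the step-chain sprocket = 23.444 × 2.5208 × 0.98 = 57.916 N·m.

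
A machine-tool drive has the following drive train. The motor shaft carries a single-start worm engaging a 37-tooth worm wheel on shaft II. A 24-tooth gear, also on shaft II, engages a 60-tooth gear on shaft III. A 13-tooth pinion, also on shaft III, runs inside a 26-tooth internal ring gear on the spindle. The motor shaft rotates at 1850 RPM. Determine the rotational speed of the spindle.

10 RPM

worm 37/1 = 37 → 1850/37 = 50 RPM
gear mesh 60/24 = 2.5 → 50/2.5 = 20 RPM
internal gear 26/13 = 2 → 20/2 = 10 RPM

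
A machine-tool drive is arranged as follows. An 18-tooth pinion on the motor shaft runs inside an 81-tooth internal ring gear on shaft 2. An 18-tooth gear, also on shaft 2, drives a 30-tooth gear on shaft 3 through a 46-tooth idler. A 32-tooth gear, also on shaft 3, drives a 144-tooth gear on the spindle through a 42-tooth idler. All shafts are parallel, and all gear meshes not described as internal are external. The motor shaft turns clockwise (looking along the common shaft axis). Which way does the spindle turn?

clockwise

the motor shaft → shaft 2: internal mesh, same direction → CW.
shaft 2 → shaft 3: driver → idler → driven is 2 external meshes, 2 reversals → CW.
shaft 3 → the spindle: driver → idler → driven is 2 external meshes, 2 reversals → CW.
4 reversals in total — an even number — so the spindle turns the same way as the motor shaft.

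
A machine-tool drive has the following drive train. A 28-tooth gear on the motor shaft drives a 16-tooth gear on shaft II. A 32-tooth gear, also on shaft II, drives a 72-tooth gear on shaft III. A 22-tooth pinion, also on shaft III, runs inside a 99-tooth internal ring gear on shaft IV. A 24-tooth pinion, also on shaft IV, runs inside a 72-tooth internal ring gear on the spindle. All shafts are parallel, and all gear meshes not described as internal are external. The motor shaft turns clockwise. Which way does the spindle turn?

clockwise

the motor shaft → shaft II: external mesh, 1 reversal → CCW.
shaft II → shaft III: external mesh, 1 reversal → CW.
shaft III → shaft IV: internal mesh, same direction → CW.
shaft IV → the spindle: internal mesh, same direction → CW.
2 reversals in total — an even number — so the spindle turns the same way as the motor shaft.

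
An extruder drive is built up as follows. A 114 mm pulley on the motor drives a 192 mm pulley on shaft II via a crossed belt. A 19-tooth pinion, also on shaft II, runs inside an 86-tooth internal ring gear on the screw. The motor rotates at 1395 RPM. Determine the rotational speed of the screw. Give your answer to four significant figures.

183.0 RPM

belt 192/114 = 1.6842 → 1395/1.6842 = 828.28 RPM
internal gear 86/19 = 4.5263 → 828.28/4.5263 = 182.99 RPM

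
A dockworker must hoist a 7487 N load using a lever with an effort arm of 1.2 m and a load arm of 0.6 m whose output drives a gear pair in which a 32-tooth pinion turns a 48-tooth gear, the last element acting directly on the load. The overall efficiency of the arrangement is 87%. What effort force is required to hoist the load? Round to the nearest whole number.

2869 N

Lever MA = effort arm / load arm = 1.2/0.6 = 2.
Gear pair MA = 48/32 = 1.5.
Combined ideal MA = 2 × 1.5 = 3.
Actual MA = 3 × 0.87 = 2.61.
Effort = load / actual MA = 7487 / 2.61 = 2868.6 N.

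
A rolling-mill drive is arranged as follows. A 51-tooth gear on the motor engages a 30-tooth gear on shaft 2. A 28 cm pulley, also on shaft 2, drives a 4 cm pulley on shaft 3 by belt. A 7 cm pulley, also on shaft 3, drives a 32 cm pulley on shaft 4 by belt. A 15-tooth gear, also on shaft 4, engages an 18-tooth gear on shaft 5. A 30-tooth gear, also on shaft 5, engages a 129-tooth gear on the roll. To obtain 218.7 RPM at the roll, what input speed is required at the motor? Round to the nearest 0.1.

433.5 RPM

Overall ratio R = 0.58824 × 0.14286 × 4.5714 × 1.2 × 4.3 = 1.9822.
Required input speed = output speed × R = 218.7 × 1.9822 = 433.51 RPM.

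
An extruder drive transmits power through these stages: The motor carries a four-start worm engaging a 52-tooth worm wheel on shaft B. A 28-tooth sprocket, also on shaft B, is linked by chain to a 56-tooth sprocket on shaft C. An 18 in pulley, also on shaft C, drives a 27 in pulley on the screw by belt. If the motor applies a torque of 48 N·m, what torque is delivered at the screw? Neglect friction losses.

1872 N·m

Worm: ratio = 52/4 = 13; torque at shaft B = 48 × 13 = 624 N·m.
Chain: ratio = 56/28 = 2; torque at shaft C = 624 × 2 = 1248 N·m.
Belt: ratio = 27/18 = 1.5; torque at the screw = 1248 × 1.5 = 1872 N·m.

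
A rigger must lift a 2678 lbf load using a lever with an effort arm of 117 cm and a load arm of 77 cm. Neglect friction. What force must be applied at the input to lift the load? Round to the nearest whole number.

1762 lbf

Lever MA = effort arm / load arm = 117/77 = 1.5195.
Effort = load / MA = 2678 / 1.5195 = 1762.4 lbf.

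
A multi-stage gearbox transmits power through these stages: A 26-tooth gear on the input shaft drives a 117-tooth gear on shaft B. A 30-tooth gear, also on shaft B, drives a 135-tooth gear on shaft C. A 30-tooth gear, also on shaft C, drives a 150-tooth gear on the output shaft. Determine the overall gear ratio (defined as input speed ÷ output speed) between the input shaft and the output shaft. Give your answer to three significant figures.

101

Each stage contributes driven/driver: gear mesh 117/26 = 4.5, gear mesh 135/30 = 4.5, gear mesh 150/30 = 5.
Overall: 4.5 × 4.5 × 5 = 101.25.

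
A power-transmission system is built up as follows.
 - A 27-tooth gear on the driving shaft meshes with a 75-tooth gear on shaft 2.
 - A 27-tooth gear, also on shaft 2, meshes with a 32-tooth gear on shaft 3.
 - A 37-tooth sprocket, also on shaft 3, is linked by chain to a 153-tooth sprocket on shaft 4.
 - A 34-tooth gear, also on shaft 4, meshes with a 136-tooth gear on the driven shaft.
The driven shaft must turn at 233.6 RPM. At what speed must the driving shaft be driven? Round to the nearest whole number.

Overall ratio R = 2.7778 × 1.1852 × 4.1351 × 4 = 54.454.
Required input speed = output speed × R = 233.6 × 54.454 = 12721 RPM.

12721 RPM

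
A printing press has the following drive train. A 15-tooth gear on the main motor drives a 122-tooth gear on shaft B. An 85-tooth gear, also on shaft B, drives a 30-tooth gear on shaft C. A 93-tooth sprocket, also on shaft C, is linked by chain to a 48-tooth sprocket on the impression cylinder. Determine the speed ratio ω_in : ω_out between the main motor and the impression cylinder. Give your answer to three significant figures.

1.48

Each stage contributes driven/driver: gear mesh 122/15 = 8.1333, gear mesh 30/85 = 0.35294, chain 48/93 = 0.51613.
Overall: 8.1333 × 0.35294 × 0.51613 = 1.4816.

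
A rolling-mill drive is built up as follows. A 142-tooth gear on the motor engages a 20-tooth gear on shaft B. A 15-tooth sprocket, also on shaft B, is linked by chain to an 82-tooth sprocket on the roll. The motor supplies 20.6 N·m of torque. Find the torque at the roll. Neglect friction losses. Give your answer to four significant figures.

15.86 N·m

gear mesh 20/142 = 0.14085 → τ = 20.6·0.14085 = 2.9014 N·m
chain 82/15 = 5.4667 → τ = 2.9014·5.4667 = 15.861 N·m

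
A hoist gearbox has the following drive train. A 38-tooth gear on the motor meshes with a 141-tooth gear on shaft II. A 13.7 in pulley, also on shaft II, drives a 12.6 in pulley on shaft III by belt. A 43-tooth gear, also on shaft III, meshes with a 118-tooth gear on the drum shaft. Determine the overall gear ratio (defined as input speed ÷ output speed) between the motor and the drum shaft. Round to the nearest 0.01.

9.36

Each stage contributes driven/driver: gear mesh 141/38 = 3.7105, belt 12.6/13.7 = 0.91971, gear mesh 118/43 = 2.7442.
Overall: 3.7105 × 0.91971 × 2.7442 = 9.3648.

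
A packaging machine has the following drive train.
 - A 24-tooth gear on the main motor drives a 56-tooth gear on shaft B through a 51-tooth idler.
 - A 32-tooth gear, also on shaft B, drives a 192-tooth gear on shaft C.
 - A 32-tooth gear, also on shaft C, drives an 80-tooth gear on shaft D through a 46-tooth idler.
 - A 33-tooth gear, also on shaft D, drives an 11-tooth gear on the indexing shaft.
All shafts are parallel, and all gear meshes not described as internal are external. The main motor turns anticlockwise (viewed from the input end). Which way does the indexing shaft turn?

anticlockwise

the main motor → shaft B: driver → idler → driven is 2 external meshes, 2 reversals → CCW.
shaft B → shaft C: external mesh, 1 reversal → CW.
shaft C → shaft D: driver → idler → driven is 2 external meshes, 2 reversals → CW.
shaft D → the indexing shaft: external mesh, 1 reversal → CCW.
6 reversals in total — an even number — so the indexing shaft turns the same way as the main motor.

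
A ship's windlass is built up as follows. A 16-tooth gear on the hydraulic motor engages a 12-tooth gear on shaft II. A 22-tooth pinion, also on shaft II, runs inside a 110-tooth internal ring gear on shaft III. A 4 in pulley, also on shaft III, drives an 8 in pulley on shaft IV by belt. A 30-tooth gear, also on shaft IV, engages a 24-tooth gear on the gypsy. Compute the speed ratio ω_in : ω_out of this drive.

6

Each stage contributes driven/driver: gear mesh 12/16 = 0.75, internal gear 110/22 = 5, belt 8/4 = 2, gear mesh 24/30 = 0.8.
Overall: 0.75 × 5 × 2 × 0.8 = 6.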